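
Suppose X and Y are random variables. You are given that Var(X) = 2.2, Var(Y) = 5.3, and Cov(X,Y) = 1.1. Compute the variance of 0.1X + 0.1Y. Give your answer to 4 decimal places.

0.0970

Var(0.1X + 0.1Y) = (0.1)²·Var(X) + (0.1)²·Var(Y) + 2·(0.1)·(0.1)·Cov(X,Y)
= 0.01·2.2 + 0.01·5.3 + 0.02·1.1 = 0.097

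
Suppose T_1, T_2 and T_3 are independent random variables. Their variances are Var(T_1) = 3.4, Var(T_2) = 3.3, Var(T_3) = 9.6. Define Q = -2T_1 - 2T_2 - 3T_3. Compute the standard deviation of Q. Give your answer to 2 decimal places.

By independence, Var(Q) = (-2)²Var(T_1) + (-2)²Var(T_2) + (-3)²Var(T_3)
= (-2)²·3.4 + (-2)²·3.3 + (-3)²·9.6 = 113.2
sd(Q) = √113.2 ≈ 10.64

10.64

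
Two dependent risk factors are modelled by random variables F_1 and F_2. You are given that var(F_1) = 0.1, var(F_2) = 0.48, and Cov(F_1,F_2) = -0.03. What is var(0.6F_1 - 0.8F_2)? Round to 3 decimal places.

var(0.6F_1 - 0.8F_2) = (0.6)²·var(F_1) + (-0.8)²·var(F_2) + 2·(0.6)·(-0.8)·Cov(F_1,F_2)
= 0.36·0.1 + 0.64·0.48 + -0.96·-0.03 = 0.372

0.372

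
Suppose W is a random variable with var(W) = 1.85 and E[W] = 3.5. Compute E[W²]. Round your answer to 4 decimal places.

E[W²] = var(W) + (E[W])² = 1.85 + (3.5)² = 14.1

14.1000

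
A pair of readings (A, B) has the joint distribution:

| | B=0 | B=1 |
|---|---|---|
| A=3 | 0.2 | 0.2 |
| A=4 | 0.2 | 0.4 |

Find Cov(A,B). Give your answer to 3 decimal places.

E[A] = 3.6,  E[B] = 0.6
E[AB] = 2.2
Cov(A,B) = E[AB] − E[A]E[B] = 2.2 − (3.6)(0.6) = 0.04

0.040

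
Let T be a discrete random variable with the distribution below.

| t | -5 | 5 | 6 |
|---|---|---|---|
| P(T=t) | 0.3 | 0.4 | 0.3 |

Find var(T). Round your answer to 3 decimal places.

E[T] = (-5)(0.3) + (5)(0.4) + (6)(0.3) = 2.3
E[T²] = (-5)²(0.3) + (5)²(0.4) + (6)²(0.3) = 28.3
var(T) = E[T²] − (E[T])² = 28.3 − (2.3)² = 23.01

23.010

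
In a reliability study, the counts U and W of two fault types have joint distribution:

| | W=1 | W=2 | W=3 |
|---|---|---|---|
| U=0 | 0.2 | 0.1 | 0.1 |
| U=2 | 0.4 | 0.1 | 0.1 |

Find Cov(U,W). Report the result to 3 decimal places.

E[U] = 1.2,  E[W] = 1.6
E[UW] = 1.8
Cov(U,W) = E[UW] − E[U]E[W] = 1.8 − (1.2)(1.6) = -0.12

-0.120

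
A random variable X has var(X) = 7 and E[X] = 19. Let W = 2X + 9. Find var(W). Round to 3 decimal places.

28.000

var(2X + 9) = (2)²·var(X) = 4·7 = 28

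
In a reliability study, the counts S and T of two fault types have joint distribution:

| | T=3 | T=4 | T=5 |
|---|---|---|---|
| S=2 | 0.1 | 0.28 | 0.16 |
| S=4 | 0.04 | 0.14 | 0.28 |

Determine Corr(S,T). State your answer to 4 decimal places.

E[S] = 2.92,  E[T] = 4.3
E[ST] = 12.76
Cov(S,T) = E[ST] − E[S]E[T] = 12.76 − (2.92)(4.3) = 0.204
Var(S) = 0.9936,  Var(T) = 0.49
ρ = 0.204 / √(0.9936·0.49) ≈ 0.2924

0.2924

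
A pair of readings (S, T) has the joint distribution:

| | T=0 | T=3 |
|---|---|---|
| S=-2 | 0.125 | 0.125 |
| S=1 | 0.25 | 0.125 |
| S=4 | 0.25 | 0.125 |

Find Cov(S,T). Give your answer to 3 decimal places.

-0.422

E[S] = 1.375,  E[T] = 1.125
E[ST] = 1.125
Cov(S,T) = E[ST] − E[S]E[T] = 1.125 − (1.375)(1.125) = -0.421875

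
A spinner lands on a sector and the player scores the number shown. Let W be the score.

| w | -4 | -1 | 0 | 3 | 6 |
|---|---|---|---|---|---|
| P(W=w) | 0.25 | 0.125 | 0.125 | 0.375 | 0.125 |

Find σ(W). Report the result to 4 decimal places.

E[W] = (-4)(0.25) + (-1)(0.125) + (0)(0.125) + (3)(0.375) + (6)(0.125) = 0.75
E[W²] = (-4)²(0.25) + (-1)²(0.125) + (0)²(0.125) + (3)²(0.375) + (6)²(0.125) = 12
V(W) = E[W²] − (E[W])² = 12 − (0.75)² = 11.4375
σ(W) = √11.4375 ≈ 3.3819

3.3819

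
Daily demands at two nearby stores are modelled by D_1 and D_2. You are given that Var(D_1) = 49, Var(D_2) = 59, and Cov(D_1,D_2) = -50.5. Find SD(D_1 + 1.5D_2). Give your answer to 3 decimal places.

5.500

Var(D_1 + 1.5D_2) = (1)²·Var(D_1) + (1.5)²·Var(D_2) + 2·(1)·(1.5)·Cov(D_1,D_2)
= 1·49 + 2.25·59 + 3·-50.5 = 30.25
SD(D_1 + 1.5D_2) = √30.25 ≈ 5.500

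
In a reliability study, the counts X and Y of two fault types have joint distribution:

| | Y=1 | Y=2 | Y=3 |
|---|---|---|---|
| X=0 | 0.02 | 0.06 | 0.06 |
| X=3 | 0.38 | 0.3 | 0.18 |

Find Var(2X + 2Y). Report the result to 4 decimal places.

E[X] = 2.58,  E[Y] = 1.84,  E[XY] = 4.56
Var(X) = 7.74 − (2.58)² = 1.0836;  Var(Y) = 4 − (1.84)² = 0.6144
Cov(X,Y) = 4.56 − (2.58)(1.84) = -0.1872
Var(2X + 2Y) = (2)²·1.0836 + (2)²·0.6144 + 2·(2)·(2)·-0.1872 = 5.2944

5.2944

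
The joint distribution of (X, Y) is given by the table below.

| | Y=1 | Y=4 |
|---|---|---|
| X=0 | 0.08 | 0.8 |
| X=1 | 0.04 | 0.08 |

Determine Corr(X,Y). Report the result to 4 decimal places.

-0.2424

E[X] = 0.12,  E[Y] = 3.64
E[XY] = 0.36
Cov(X,Y) = E[XY] − E[X]E[Y] = 0.36 − (0.12)(3.64) = -0.0768
V(X) = 0.1056,  V(Y) = 0.9504
ρ = -0.0768 / √(0.1056·0.9504) ≈ -0.2424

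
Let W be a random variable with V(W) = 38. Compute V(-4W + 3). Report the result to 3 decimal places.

V(-4W + 3) = (-4)²·V(W) = 16·38 = 608

608.000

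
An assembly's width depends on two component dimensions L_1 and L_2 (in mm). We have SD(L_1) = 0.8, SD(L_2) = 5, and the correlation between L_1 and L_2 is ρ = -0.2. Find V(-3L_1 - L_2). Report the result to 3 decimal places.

25.960

V(L_1) = (0.8)² = 0.64;  V(L_2) = (5)² = 25
cov(L_1,L_2) = ρ·SD(L_1)·SD(L_2) = -0.2·0.8·5 = -0.8
V(-3L_1 - L_2) = (-3)²·V(L_1) + (-1)²·V(L_2) + 2·(-3)·(-1)·cov(L_1,L_2)
= 9·0.64 + 1·25 + 6·-0.8 = 25.96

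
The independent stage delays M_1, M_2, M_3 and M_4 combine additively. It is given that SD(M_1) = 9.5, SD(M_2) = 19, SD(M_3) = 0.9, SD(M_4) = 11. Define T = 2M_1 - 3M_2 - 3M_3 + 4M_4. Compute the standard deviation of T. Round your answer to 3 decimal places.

Var(M_1) = 90.25, Var(M_2) = 361, Var(M_3) = 0.81, Var(M_4) = 121
By independence, Var(T) = (2)²Var(M_1) + (-3)²Var(M_2) + (-3)²Var(M_3) + (4)²Var(M_4)
= (2)²·90.25 + (-3)²·361 + (-3)²·0.81 + (4)²·121 = 5553.29
SD(T) = √5553.29 ≈ 74.520

74.520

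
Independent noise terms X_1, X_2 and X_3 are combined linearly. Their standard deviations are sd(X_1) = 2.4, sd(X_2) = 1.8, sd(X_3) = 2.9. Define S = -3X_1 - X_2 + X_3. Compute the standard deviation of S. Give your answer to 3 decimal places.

7.968

var(X_1) = 5.76, var(X_2) = 3.24, var(X_3) = 8.41
By independence, var(S) = (-3)²var(X_1) + (-1)²var(X_2) + (1)²var(X_3)
= (-3)²·5.76 + (-1)²·3.24 + (1)²·8.41 = 63.49
sd(S) = √63.49 ≈ 7.968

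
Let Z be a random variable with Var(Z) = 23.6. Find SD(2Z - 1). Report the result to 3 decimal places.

9.716

Var(2Z - 1) = (2)²·23.6 = 94.4
SD(2Z - 1) = √94.4 ≈ 9.716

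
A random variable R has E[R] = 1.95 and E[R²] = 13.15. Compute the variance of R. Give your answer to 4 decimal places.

9.3475

Var(R) = 13.15 − (1.95)² = 9.3475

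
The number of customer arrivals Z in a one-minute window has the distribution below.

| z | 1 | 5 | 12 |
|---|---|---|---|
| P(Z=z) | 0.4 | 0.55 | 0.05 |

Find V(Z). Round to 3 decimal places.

E[Z] = (1)(0.4) + (5)(0.55) + (12)(0.05) = 3.75
E[Z²] = (1)²(0.4) + (5)²(0.55) + (12)²(0.05) = 21.35
V(Z) = E[Z²] − (E[Z])² = 21.35 − (3.75)² = 7.2875

7.288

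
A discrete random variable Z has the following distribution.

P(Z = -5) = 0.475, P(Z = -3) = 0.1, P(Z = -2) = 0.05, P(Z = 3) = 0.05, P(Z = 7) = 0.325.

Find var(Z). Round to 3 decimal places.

E[Z] = (-5)(0.475) + (-3)(0.1) + (-2)(0.05) + (3)(0.05) + (7)(0.325) = -0.35
E[Z²] = (-5)²(0.475) + (-3)²(0.1) + (-2)²(0.05) + (3)²(0.05) + (7)²(0.325) = 29.35
var(Z) = E[Z²] − (E[Z])² = 29.35 − (-0.35)² = 29.2275

29.228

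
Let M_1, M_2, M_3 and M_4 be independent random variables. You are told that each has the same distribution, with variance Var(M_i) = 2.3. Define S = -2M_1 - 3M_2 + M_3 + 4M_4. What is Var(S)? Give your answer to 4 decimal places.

69.0000

By independence, Var(S) = (-2)²Var(M_1) + (-3)²Var(M_2) + (1)²Var(M_3) + (4)²Var(M_4)
= (-2)²·2.3 + (-3)²·2.3 + (1)²·2.3 + (4)²·2.3 = 69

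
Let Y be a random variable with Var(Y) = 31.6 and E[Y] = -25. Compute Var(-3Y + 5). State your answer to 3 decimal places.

Var(-3Y + 5) = (-3)²·Var(Y) = 9·31.6 = 284.4

284.400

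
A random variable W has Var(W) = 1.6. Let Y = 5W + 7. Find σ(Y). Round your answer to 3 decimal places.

6.325

Var(5W + 7) = (5)²·1.6 = 40
σ(Y) = √40 ≈ 6.325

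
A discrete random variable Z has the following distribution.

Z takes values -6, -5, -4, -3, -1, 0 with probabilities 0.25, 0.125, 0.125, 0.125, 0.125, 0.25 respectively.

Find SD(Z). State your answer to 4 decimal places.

2.3684

E[Z] = (-6)(0.25) + (-5)(0.125) + (-4)(0.125) + (-3)(0.125) + (-1)(0.125) + (0)(0.25) = -3.125
E[Z²] = (-6)²(0.25) + (-5)²(0.125) + (-4)²(0.125) + (-3)²(0.125) + (-1)²(0.125) + (0)²(0.25) = 15.375
var(Z) = E[Z²] − (E[Z])² = 15.375 − (-3.125)² = 5.609375
SD(Z) = √5.609375 ≈ 2.3684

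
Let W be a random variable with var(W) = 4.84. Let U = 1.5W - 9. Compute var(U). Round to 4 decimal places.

10.8900

var(1.5W - 9) = (1.5)²·var(W) = 2.25·4.84 = 10.89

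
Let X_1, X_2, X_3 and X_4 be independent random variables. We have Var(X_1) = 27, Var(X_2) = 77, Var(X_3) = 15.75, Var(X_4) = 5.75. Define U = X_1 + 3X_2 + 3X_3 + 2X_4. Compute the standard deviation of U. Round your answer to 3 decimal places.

29.745

By independence, Var(U) = (1)²Var(X_1) + (3)²Var(X_2) + (3)²Var(X_3) + (2)²Var(X_4)
= (1)²·27 + (3)²·77 + (3)²·15.75 + (2)²·5.75 = 884.75
sd(U) = √884.75 ≈ 29.745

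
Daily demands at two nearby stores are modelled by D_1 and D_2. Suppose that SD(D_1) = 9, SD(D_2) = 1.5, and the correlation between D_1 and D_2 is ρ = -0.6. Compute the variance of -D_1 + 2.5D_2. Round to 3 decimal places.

Var(D_1) = (9)² = 81;  Var(D_2) = (1.5)² = 2.25
Cov(D_1,D_2) = ρ·SD(D_1)·SD(D_2) = -0.6·9·1.5 = -8.1
Var(-D_1 + 2.5D_2) = (-1)²·Var(D_1) + (2.5)²·Var(D_2) + 2·(-1)·(2.5)·Cov(D_1,D_2)
= 1·81 + 6.25·2.25 + -5·-8.1 = 135.5625

135.563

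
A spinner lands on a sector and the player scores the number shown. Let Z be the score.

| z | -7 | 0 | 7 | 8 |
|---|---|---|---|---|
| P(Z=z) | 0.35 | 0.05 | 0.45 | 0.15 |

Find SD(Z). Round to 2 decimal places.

E[Z] = (-7)(0.35) + (0)(0.05) + (7)(0.45) + (8)(0.15) = 1.9
E[Z²] = (-7)²(0.35) + (0)²(0.05) + (7)²(0.45) + (8)²(0.15) = 48.8
V(Z) = E[Z²] − (E[Z])² = 48.8 − (1.9)² = 45.19
SD(Z) = √45.19 ≈ 6.72

6.72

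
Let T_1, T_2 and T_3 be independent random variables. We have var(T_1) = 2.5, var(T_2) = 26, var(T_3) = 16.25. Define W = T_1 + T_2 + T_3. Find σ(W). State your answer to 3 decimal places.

6.690

By independence, var(W) = (1)²var(T_1) + (1)²var(T_2) + (1)²var(T_3)
= (1)²·2.5 + (1)²·26 + (1)²·16.25 = 44.75
σ(W) = √44.75 ≈ 6.690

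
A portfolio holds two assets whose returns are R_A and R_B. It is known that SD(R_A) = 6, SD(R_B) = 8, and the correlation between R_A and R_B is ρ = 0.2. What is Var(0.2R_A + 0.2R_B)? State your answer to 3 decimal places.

4.768

Var(R_A) = (6)² = 36;  Var(R_B) = (8)² = 64
cov(R_A,R_B) = ρ·SD(R_A)·SD(R_B) = 0.2·6·8 = 9.6
Var(0.2R_A + 0.2R_B) = (0.2)²·Var(R_A) + (0.2)²·Var(R_B) + 2·(0.2)·(0.2)·cov(R_A,R_B)
= 0.04·36 + 0.04·64 + 0.08·9.6 = 4.768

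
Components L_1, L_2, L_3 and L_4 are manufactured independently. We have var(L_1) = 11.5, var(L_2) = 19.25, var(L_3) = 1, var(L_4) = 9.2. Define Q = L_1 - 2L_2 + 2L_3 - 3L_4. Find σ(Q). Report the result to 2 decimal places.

By independence, var(Q) = (1)²var(L_1) + (-2)²var(L_2) + (2)²var(L_3) + (-3)²var(L_4)
= (1)²·11.5 + (-2)²·19.25 + (2)²·1 + (-3)²·9.2 = 175.3
σ(Q) = √175.3 ≈ 13.24

13.24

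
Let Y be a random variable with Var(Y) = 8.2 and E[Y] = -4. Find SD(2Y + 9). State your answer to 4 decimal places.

5.7271

Var(2Y + 9) = (2)²·8.2 = 32.8
SD(2Y + 9) = √32.8 ≈ 5.7271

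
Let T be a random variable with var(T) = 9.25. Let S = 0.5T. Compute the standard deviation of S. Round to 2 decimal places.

var(0.5T) = (0.5)²·9.25 = 2.3125
σ(S) = √2.3125 ≈ 1.52

1.52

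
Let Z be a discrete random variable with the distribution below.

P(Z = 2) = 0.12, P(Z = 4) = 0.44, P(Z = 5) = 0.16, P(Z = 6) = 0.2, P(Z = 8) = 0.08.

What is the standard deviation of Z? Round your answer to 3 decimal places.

1.520

E[Z] = (2)(0.12) + (4)(0.44) + (5)(0.16) + (6)(0.2) + (8)(0.08) = 4.64
E[Z²] = (2)²(0.12) + (4)²(0.44) + (5)²(0.16) + (6)²(0.2) + (8)²(0.08) = 23.84
Var(Z) = E[Z²] − (E[Z])² = 23.84 − (4.64)² = 2.3104
sd(Z) = √2.3104 ≈ 1.520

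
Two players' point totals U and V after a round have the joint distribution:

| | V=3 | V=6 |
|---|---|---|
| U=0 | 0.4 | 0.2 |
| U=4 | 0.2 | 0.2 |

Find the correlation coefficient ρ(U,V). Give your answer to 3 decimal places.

E[U] = 1.6,  E[V] = 4.2
E[UV] = 7.2
Cov(U,V) = E[UV] − E[U]E[V] = 7.2 − (1.6)(4.2) = 0.48
Var(U) = 3.84,  Var(V) = 2.16
ρ = 0.48 / √(3.84·2.16) ≈ 0.167

0.167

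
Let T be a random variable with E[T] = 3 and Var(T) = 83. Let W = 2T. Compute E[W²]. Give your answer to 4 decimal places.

E[2T] = 2·3 = 6
Var(2T) = (2)²·83 = 332
E[W²] = Var(W) + (E[W])² = 332 + (6)² = 368

368.0000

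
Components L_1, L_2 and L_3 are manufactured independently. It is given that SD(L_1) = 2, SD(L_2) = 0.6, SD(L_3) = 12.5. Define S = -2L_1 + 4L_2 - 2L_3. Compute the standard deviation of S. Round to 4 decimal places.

V(L_1) = 4, V(L_2) = 0.36, V(L_3) = 156.25
By independence, V(S) = (-2)²V(L_1) + (4)²V(L_2) + (-2)²V(L_3)
= (-2)²·4 + (4)²·0.36 + (-2)²·156.25 = 646.76
SD(S) = √646.76 ≈ 25.4315

25.4315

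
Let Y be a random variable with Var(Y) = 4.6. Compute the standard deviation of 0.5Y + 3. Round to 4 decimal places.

Var(0.5Y + 3) = (0.5)²·4.6 = 1.15
σ(0.5Y + 3) = √1.15 ≈ 1.0724

1.0724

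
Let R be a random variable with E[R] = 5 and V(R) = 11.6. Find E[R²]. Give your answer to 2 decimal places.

E[R²] = V(R) + (E[R])² = 11.6 + (5)² = 36.6

36.60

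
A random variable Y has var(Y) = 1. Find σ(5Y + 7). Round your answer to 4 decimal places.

5.0000

var(5Y + 7) = (5)²·1 = 25
σ(5Y + 7) = √25 ≈ 5.0000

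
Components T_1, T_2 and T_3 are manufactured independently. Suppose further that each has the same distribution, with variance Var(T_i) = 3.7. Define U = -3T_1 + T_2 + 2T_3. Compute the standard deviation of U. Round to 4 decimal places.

7.1972

By independence, Var(U) = (-3)²Var(T_1) + (1)²Var(T_2) + (2)²Var(T_3)
= (-3)²·3.7 + (1)²·3.7 + (2)²·3.7 = 51.8
σ(U) = √51.8 ≈ 7.1972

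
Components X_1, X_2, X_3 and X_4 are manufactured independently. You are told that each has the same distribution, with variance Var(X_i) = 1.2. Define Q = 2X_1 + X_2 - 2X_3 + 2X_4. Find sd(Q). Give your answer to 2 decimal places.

3.95

By independence, Var(Q) = (2)²Var(X_1) + (1)²Var(X_2) + (-2)²Var(X_3) + (2)²Var(X_4)
= (2)²·1.2 + (1)²·1.2 + (-2)²·1.2 + (2)²·1.2 = 15.6
sd(Q) = √15.6 ≈ 3.95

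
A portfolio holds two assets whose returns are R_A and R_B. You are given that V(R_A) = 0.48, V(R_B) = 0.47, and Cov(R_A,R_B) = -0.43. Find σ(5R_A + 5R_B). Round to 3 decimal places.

1.500

V(5R_A + 5R_B) = (5)²·V(R_A) + (5)²·V(R_B) + 2·(5)·(5)·Cov(R_A,R_B)
= 25·0.48 + 25·0.47 + 50·-0.43 = 2.25
σ(5R_A + 5R_B) = √2.25 ≈ 1.500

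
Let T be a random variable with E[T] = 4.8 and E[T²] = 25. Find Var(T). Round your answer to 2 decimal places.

1.96

Var(T) = 25 − (4.8)² = 1.96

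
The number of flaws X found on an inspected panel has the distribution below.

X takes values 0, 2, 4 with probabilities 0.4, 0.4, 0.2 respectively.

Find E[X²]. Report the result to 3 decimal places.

E[X²] = (0)²(0.4) + (2)²(0.4) + (4)²(0.2) = 4.8

4.800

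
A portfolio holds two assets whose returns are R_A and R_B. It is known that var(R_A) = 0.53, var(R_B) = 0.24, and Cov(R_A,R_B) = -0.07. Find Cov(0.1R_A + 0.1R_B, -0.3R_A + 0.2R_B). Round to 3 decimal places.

Cov(0.1R_A + 0.1R_B, -0.3R_A + 0.2R_B) = (0.1)(-0.3)var(R_A) + (0.1)(0.2)var(R_B) + [(0.1)(0.2) + (0.1)(-0.3)]Cov(R_A,R_B)
= -0.03·0.53 + 0.02·0.24 + -0.01·-0.07 = -0.0104

-0.010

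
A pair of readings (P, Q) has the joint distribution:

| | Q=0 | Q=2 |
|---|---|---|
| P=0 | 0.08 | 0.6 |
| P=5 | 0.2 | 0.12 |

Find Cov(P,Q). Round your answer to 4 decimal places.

-1.1040

E[P] = 1.6,  E[Q] = 1.44
E[PQ] = 1.2
Cov(P,Q) = E[PQ] − E[P]E[Q] = 1.2 − (1.6)(1.44) = -1.104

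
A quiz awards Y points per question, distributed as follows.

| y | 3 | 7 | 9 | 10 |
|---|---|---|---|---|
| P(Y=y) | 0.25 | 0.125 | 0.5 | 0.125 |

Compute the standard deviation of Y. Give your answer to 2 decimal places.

E[Y] = (3)(0.25) + (7)(0.125) + (9)(0.5) + (10)(0.125) = 7.375
E[Y²] = (3)²(0.25) + (7)²(0.125) + (9)²(0.5) + (10)²(0.125) = 61.375
Var(Y) = E[Y²] − (E[Y])² = 61.375 − (7.375)² = 6.984375
σ(Y) = √6.984375 ≈ 2.64

2.64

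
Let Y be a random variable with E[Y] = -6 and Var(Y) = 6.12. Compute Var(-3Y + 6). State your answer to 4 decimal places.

55.0800

Var(-3Y + 6) = (-3)²·Var(Y) = 9·6.12 = 55.08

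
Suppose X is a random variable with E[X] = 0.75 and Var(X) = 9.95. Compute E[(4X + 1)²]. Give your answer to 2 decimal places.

E[4X + 1] = 4·0.75 + 1 = 4
Var(4X + 1) = (4)²·9.95 = 159.2
E[(4X + 1)²] = Var((4X + 1)) + (E[(4X + 1)])² = 159.2 + (4)² = 175.2

175.20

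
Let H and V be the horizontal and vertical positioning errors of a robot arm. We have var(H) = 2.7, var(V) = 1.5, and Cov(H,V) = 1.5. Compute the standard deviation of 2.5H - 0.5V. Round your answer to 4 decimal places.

var(2.5H - 0.5V) = (2.5)²·var(H) + (-0.5)²·var(V) + 2·(2.5)·(-0.5)·Cov(H,V)
= 6.25·2.7 + 0.25·1.5 + -2.5·1.5 = 13.5
sd(2.5H - 0.5V) = √13.5 ≈ 3.6742

3.6742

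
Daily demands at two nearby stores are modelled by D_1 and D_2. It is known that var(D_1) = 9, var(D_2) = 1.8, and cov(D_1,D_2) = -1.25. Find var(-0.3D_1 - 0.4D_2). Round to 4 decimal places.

var(-0.3D_1 - 0.4D_2) = (-0.3)²·var(D_1) + (-0.4)²·var(D_2) + 2·(-0.3)·(-0.4)·cov(D_1,D_2)
= 0.09·9 + 0.16·1.8 + 0.24·-1.25 = 0.798

0.7980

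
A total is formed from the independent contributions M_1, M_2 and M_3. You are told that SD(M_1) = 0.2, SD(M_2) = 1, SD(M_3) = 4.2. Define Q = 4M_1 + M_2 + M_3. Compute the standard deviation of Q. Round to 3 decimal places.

4.391

Var(M_1) = 0.04, Var(M_2) = 1, Var(M_3) = 17.64
By independence, Var(Q) = (4)²Var(M_1) + (1)²Var(M_2) + (1)²Var(M_3)
= (4)²·0.04 + (1)²·1 + (1)²·17.64 = 19.28
SD(Q) = √19.28 ≈ 4.391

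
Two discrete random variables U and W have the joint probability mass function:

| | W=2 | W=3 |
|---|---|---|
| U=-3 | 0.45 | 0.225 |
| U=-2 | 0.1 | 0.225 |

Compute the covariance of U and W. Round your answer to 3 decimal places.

E[U] = -2.675,  E[W] = 2.45
E[UW] = -6.475
cov(U,W) = E[UW] − E[U]E[W] = -6.475 − (-2.675)(2.45) = 0.07875

0.079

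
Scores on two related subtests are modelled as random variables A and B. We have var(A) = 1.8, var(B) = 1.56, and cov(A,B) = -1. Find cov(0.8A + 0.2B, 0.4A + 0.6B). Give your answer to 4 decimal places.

0.2032

cov(0.8A + 0.2B, 0.4A + 0.6B) = (0.8)(0.4)var(A) + (0.2)(0.6)var(B) + [(0.8)(0.6) + (0.2)(0.4)]cov(A,B)
= 0.32·1.8 + 0.12·1.56 + 0.56·-1 = 0.2032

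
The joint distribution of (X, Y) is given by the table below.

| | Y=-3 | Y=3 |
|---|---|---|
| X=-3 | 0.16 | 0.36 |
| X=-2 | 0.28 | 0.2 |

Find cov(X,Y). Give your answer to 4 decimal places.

E[X] = -2.52,  E[Y] = 0.36
E[XY] = -1.32
cov(X,Y) = E[XY] − E[X]E[Y] = -1.32 − (-2.52)(0.36) = -0.4128

-0.4128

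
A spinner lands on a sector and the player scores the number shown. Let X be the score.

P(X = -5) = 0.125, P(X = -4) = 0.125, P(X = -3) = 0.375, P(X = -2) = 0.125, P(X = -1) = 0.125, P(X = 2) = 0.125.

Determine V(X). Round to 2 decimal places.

E[X] = (-5)(0.125) + (-4)(0.125) + (-3)(0.375) + (-2)(0.125) + (-1)(0.125) + (2)(0.125) = -2.375
E[X²] = (-5)²(0.125) + (-4)²(0.125) + (-3)²(0.375) + (-2)²(0.125) + (-1)²(0.125) + (2)²(0.125) = 9.625
V(X) = E[X²] − (E[X])² = 9.625 − (-2.375)² = 3.984375

3.98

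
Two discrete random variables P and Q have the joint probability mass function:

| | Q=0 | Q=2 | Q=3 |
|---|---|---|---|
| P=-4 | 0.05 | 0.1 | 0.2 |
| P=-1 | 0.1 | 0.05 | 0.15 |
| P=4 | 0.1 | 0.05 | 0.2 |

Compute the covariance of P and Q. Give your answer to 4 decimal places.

E[P] = -0.3,  E[Q] = 2.05
E[PQ] = -0.95
Cov(P,Q) = E[PQ] − E[P]E[Q] = -0.95 − (-0.3)(2.05) = -0.335

-0.3350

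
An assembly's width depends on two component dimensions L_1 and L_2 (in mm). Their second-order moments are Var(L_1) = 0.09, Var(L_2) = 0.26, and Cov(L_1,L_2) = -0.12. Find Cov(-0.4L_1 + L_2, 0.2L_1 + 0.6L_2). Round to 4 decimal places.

Cov(-0.4L_1 + L_2, 0.2L_1 + 0.6L_2) = (-0.4)(0.2)Var(L_1) + (1)(0.6)Var(L_2) + [(-0.4)(0.6) + (1)(0.2)]Cov(L_1,L_2)
= -0.08·0.09 + 0.6·0.26 + -0.04·-0.12 = 0.1536

0.1536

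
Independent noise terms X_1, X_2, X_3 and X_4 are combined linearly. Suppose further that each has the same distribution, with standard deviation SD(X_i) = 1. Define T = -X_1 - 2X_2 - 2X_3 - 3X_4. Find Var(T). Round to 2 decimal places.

18.00

Var(X_i) = (1)² = 1
By independence, Var(T) = (-1)²Var(X_1) + (-2)²Var(X_2) + (-2)²Var(X_3) + (-3)²Var(X_4)
= (-1)²·1 + (-2)²·1 + (-2)²·1 + (-3)²·1 = 18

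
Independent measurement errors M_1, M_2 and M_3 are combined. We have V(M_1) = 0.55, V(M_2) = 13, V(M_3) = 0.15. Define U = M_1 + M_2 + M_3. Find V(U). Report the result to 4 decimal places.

By independence, V(U) = (1)²V(M_1) + (1)²V(M_2) + (1)²V(M_3)
= (1)²·0.55 + (1)²·13 + (1)²·0.15 = 13.7

13.7000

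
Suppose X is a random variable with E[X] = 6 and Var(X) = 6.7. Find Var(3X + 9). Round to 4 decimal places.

60.3000

Var(3X + 9) = (3)²·Var(X) = 9·6.7 = 60.3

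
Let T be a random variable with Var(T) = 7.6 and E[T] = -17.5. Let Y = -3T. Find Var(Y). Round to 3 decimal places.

Var(-3T) = (-3)²·Var(T) = 9·7.6 = 68.4

68.400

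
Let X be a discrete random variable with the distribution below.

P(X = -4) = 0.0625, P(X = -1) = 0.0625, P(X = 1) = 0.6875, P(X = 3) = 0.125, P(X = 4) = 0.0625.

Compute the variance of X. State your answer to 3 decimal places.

E[X] = (-4)(0.0625) + (-1)(0.0625) + (1)(0.6875) + (3)(0.125) + (4)(0.0625) = 1
E[X²] = (-4)²(0.0625) + (-1)²(0.0625) + (1)²(0.6875) + (3)²(0.125) + (4)²(0.0625) = 3.875
Var(X) = E[X²] − (E[X])² = 3.875 − (1)² = 2.875

2.875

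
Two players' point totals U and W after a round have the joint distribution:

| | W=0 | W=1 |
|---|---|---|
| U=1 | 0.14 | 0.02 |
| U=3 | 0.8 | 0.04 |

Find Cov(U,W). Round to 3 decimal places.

-0.021

E[U] = 2.68,  E[W] = 0.06
E[UW] = 0.14
Cov(U,W) = E[UW] − E[U]E[W] = 0.14 − (2.68)(0.06) = -0.0208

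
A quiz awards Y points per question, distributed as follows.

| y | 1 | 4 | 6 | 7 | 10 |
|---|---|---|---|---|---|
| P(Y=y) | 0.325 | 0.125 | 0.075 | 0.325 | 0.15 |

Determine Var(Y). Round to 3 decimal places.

10.448

E[Y] = (1)(0.325) + (4)(0.125) + (6)(0.075) + (7)(0.325) + (10)(0.15) = 5.05
E[Y²] = (1)²(0.325) + (4)²(0.125) + (6)²(0.075) + (7)²(0.325) + (10)²(0.15) = 35.95
Var(Y) = E[Y²] − (E[Y])² = 35.95 − (5.05)² = 10.4475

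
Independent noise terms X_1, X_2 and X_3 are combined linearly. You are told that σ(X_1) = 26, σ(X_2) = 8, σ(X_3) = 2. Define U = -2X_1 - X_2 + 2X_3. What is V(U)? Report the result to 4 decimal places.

2784.0000

V(X_1) = 676, V(X_2) = 64, V(X_3) = 4
By independence, V(U) = (-2)²V(X_1) + (-1)²V(X_2) + (2)²V(X_3)
= (-2)²·676 + (-1)²·64 + (2)²·4 = 2784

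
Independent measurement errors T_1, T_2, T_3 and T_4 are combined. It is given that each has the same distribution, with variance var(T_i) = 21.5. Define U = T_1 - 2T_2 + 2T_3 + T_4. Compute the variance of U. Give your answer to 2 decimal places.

215.00

By independence, var(U) = (1)²var(T_1) + (-2)²var(T_2) + (2)²var(T_3) + (1)²var(T_4)
= (1)²·21.5 + (-2)²·21.5 + (2)²·21.5 + (1)²·21.5 = 215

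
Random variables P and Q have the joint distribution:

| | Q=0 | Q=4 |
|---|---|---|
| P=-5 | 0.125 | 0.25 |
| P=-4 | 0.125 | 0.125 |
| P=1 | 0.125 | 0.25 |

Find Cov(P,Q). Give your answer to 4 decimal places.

0.2500

E[P] = -2.5,  E[Q] = 2.5
E[PQ] = -6
Cov(P,Q) = E[PQ] − E[P]E[Q] = -6 − (-2.5)(2.5) = 0.25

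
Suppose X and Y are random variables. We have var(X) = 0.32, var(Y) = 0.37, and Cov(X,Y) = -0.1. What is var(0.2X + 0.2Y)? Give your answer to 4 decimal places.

var(0.2X + 0.2Y) = (0.2)²·var(X) + (0.2)²·var(Y) + 2·(0.2)·(0.2)·Cov(X,Y)
= 0.04·0.32 + 0.04·0.37 + 0.08·-0.1 = 0.0196

0.0196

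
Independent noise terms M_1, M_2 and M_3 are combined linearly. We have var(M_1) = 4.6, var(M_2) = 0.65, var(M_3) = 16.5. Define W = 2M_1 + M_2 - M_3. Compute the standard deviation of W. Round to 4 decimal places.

5.9624

By independence, var(W) = (2)²var(M_1) + (1)²var(M_2) + (-1)²var(M_3)
= (2)²·4.6 + (1)²·0.65 + (-1)²·16.5 = 35.55
SD(W) = √35.55 ≈ 5.9624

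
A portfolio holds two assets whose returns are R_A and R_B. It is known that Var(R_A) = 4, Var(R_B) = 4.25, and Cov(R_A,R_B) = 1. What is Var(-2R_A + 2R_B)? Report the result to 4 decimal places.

25.0000

Var(-2R_A + 2R_B) = (-2)²·Var(R_A) + (2)²·Var(R_B) + 2·(-2)·(2)·Cov(R_A,R_B)
= 4·4 + 4·4.25 + -8·1 = 25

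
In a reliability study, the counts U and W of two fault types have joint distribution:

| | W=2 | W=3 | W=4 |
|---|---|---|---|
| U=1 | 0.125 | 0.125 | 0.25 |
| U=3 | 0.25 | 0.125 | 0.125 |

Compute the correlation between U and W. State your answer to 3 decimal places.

-0.289

E[U] = 2,  E[W] = 3
E[UW] = 5.75
cov(U,W) = E[UW] − E[U]E[W] = 5.75 − (2)(3) = -0.25
Var(U) = 1,  Var(W) = 0.75
ρ = -0.25 / √(1·0.75) ≈ -0.289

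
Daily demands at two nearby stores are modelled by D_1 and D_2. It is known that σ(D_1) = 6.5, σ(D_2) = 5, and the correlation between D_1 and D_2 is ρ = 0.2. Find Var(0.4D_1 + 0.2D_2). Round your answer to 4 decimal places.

8.8000

Var(D_1) = (6.5)² = 42.25;  Var(D_2) = (5)² = 25
Cov(D_1,D_2) = ρ·σ(D_1)·σ(D_2) = 0.2·6.5·5 = 6.5
Var(0.4D_1 + 0.2D_2) = (0.4)²·Var(D_1) + (0.2)²·Var(D_2) + 2·(0.4)·(0.2)·Cov(D_1,D_2)
= 0.16·42.25 + 0.04·25 + 0.16·6.5 = 8.8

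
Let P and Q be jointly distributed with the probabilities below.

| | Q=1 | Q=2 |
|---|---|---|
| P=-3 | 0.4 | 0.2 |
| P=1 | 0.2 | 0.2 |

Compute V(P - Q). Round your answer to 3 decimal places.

3.760

E[P] = -1.4,  E[Q] = 1.4,  E[PQ] = -1.8
V(P) = 5.8 − (-1.4)² = 3.84;  V(Q) = 2.2 − (1.4)² = 0.24
Cov(P,Q) = -1.8 − (-1.4)(1.4) = 0.16
V(P - Q) = (1)²·3.84 + (-1)²·0.24 + 2·(1)·(-1)·0.16 = 3.76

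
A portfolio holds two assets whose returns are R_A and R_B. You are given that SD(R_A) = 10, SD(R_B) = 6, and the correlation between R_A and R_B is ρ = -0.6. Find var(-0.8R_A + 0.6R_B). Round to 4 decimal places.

111.5200

var(R_A) = (10)² = 100;  var(R_B) = (6)² = 36
cov(R_A,R_B) = ρ·SD(R_A)·SD(R_B) = -0.6·10·6 = -36
var(-0.8R_A + 0.6R_B) = (-0.8)²·var(R_A) + (0.6)²·var(R_B) + 2·(-0.8)·(0.6)·cov(R_A,R_B)
= 0.64·100 + 0.36·36 + -0.96·-36 = 111.52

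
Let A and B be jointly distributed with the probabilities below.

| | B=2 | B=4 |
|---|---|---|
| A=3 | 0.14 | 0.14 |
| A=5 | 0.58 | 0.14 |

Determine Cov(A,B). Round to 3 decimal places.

E[A] = 4.44,  E[B] = 2.56
E[AB] = 11.12
Cov(A,B) = E[AB] − E[A]E[B] = 11.12 − (4.44)(2.56) = -0.2464

-0.246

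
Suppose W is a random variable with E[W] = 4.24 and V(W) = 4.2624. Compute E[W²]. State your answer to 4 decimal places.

22.2400

E[W²] = V(W) + (E[W])² = 4.2624 + (4.24)² = 22.24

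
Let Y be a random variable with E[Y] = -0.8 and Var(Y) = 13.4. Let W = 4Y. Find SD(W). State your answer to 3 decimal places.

14.642

Var(4Y) = (4)²·13.4 = 214.4
SD(W) = √214.4 ≈ 14.642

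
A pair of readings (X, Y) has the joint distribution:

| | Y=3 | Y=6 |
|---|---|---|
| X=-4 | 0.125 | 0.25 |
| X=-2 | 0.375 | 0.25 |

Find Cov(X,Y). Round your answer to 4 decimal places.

E[X] = -2.75,  E[Y] = 4.5
E[XY] = -12.75
Cov(X,Y) = E[XY] − E[X]E[Y] = -12.75 − (-2.75)(4.5) = -0.375

-0.3750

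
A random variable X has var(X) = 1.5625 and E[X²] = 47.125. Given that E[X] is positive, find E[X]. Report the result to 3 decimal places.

6.750

(E[X])² = E[X²] − var(X) = 47.125 − 1.5625 = 45.5625
E[X] = √45.5625 = 6.75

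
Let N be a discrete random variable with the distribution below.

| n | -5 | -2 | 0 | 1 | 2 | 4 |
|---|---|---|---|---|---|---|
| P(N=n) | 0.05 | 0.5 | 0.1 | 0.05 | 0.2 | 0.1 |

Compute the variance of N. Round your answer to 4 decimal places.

5.5400

E[N] = (-5)(0.05) + (-2)(0.5) + (0)(0.1) + (1)(0.05) + (2)(0.2) + (4)(0.1) = -0.4
E[N²] = (-5)²(0.05) + (-2)²(0.5) + (0)²(0.1) + (1)²(0.05) + (2)²(0.2) + (4)²(0.1) = 5.7
var(N) = E[N²] − (E[N])² = 5.7 − (-0.4)² = 5.54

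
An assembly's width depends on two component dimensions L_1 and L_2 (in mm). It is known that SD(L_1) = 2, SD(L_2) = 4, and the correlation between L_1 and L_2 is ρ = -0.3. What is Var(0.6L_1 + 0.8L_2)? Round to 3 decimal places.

Var(L_1) = (2)² = 4;  Var(L_2) = (4)² = 16
cov(L_1,L_2) = ρ·SD(L_1)·SD(L_2) = -0.3·2·4 = -2.4
Var(0.6L_1 + 0.8L_2) = (0.6)²·Var(L_1) + (0.8)²·Var(L_2) + 2·(0.6)·(0.8)·cov(L_1,L_2)
= 0.36·4 + 0.64·16 + 0.96·-2.4 = 9.376

9.376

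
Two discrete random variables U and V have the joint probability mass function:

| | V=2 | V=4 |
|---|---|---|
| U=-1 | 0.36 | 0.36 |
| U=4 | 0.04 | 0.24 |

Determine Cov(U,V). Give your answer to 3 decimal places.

E[U] = 0.4,  E[V] = 3.2
E[UV] = 2
Cov(U,V) = E[UV] − E[U]E[V] = 2 − (0.4)(3.2) = 0.72

0.720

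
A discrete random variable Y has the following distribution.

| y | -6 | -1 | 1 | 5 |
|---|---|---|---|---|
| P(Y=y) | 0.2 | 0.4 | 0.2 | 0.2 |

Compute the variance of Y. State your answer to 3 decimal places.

12.640

E[Y] = (-6)(0.2) + (-1)(0.4) + (1)(0.2) + (5)(0.2) = -0.4
E[Y²] = (-6)²(0.2) + (-1)²(0.4) + (1)²(0.2) + (5)²(0.2) = 12.8
Var(Y) = E[Y²] − (E[Y])² = 12.8 − (-0.4)² = 12.64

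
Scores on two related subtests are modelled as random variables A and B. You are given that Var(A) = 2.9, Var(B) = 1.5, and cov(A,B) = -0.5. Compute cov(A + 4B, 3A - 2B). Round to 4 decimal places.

cov(A + 4B, 3A - 2B) = (1)(3)Var(A) + (4)(-2)Var(B) + [(1)(-2) + (4)(3)]cov(A,B)
= 3·2.9 + -8·1.5 + 10·-0.5 = -8.3

-8.3000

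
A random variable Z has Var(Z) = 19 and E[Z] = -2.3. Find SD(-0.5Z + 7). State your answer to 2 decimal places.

2.18

Var(-0.5Z + 7) = (-0.5)²·19 = 4.75
SD(-0.5Z + 7) = √4.75 ≈ 2.18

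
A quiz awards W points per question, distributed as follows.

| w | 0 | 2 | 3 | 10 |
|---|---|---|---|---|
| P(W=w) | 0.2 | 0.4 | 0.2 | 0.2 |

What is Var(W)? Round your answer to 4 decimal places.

E[W] = (0)(0.2) + (2)(0.4) + (3)(0.2) + (10)(0.2) = 3.4
E[W²] = (0)²(0.2) + (2)²(0.4) + (3)²(0.2) + (10)²(0.2) = 23.4
Var(W) = E[W²] − (E[W])² = 23.4 − (3.4)² = 11.84

11.8400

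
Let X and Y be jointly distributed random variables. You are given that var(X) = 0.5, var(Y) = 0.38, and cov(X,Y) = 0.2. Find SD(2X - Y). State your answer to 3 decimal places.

var(2X - Y) = (2)²·var(X) + (-1)²·var(Y) + 2·(2)·(-1)·cov(X,Y)
= 4·0.5 + 1·0.38 + -4·0.2 = 1.58
SD(2X - Y) = √1.58 ≈ 1.257

1.257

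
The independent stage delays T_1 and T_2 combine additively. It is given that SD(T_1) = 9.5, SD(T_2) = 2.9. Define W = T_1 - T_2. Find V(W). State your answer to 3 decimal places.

V(T_1) = 90.25, V(T_2) = 8.41
By independence, V(W) = (1)²V(T_1) + (-1)²V(T_2)
= (1)²·90.25 + (-1)²·8.41 = 98.66

98.660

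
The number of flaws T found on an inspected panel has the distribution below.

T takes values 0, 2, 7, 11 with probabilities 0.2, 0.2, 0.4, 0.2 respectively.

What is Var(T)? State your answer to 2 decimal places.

15.44

E[T] = (0)(0.2) + (2)(0.2) + (7)(0.4) + (11)(0.2) = 5.4
E[T²] = (0)²(0.2) + (2)²(0.2) + (7)²(0.4) + (11)²(0.2) = 44.6
Var(T) = E[T²] − (E[T])² = 44.6 − (5.4)² = 15.44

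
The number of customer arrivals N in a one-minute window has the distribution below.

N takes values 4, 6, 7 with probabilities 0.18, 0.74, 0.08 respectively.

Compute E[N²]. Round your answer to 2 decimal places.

E[N²] = (4)²(0.18) + (6)²(0.74) + (7)²(0.08) = 33.44

33.44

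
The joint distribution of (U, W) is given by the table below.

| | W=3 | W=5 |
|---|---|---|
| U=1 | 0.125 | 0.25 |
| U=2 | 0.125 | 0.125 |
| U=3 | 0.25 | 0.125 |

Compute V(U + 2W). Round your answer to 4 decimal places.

E[U] = 2,  E[W] = 4,  E[UW] = 7.75
V(U) = 4.75 − (2)² = 0.75;  V(W) = 17 − (4)² = 1
cov(U,W) = 7.75 − (2)(4) = -0.25
V(U + 2W) = (1)²·0.75 + (2)²·1 + 2·(1)·(2)·-0.25 = 3.75

3.7500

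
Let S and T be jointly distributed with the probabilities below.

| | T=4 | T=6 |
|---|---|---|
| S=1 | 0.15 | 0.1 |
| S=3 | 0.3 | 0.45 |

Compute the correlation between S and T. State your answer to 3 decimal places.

0.174

E[S] = 2.5,  E[T] = 5.1
E[ST] = 12.9
Cov(S,T) = E[ST] − E[S]E[T] = 12.9 − (2.5)(5.1) = 0.15
var(S) = 0.75,  var(T) = 0.99
ρ = 0.15 / √(0.75·0.99) ≈ 0.174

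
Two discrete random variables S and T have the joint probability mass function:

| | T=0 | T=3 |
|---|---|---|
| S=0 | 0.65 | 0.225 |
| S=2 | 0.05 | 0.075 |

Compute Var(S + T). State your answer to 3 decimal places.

2.778

E[S] = 0.25,  E[T] = 0.9,  E[ST] = 0.45
Var(S) = 0.5 − (0.25)² = 0.4375;  Var(T) = 2.7 − (0.9)² = 1.89
Cov(S,T) = 0.45 − (0.25)(0.9) = 0.225
Var(S + T) = (1)²·0.4375 + (1)²·1.89 + 2·(1)·(1)·0.225 = 2.7775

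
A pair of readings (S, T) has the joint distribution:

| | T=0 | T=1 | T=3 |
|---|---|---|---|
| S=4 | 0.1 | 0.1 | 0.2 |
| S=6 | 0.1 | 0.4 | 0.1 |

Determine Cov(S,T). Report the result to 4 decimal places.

-0.2800

E[S] = 5.2,  E[T] = 1.4
E[ST] = 7
Cov(S,T) = E[ST] − E[S]E[T] = 7 − (5.2)(1.4) = -0.28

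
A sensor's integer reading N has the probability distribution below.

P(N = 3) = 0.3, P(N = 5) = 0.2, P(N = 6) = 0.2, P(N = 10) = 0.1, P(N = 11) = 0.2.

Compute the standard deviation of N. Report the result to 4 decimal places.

E[N] = (3)(0.3) + (5)(0.2) + (6)(0.2) + (10)(0.1) + (11)(0.2) = 6.3
E[N²] = (3)²(0.3) + (5)²(0.2) + (6)²(0.2) + (10)²(0.1) + (11)²(0.2) = 49.1
Var(N) = E[N²] − (E[N])² = 49.1 − (6.3)² = 9.41
SD(N) = √9.41 ≈ 3.0676

3.0676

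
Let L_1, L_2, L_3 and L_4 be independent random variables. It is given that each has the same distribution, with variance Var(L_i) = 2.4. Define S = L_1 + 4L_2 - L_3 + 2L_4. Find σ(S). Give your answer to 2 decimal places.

By independence, Var(S) = (1)²Var(L_1) + (4)²Var(L_2) + (-1)²Var(L_3) + (2)²Var(L_4)
= (1)²·2.4 + (4)²·2.4 + (-1)²·2.4 + (2)²·2.4 = 52.8
σ(S) = √52.8 ≈ 7.27

7.27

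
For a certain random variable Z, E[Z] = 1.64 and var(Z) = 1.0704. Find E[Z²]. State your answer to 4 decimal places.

3.7600

E[Z²] = var(Z) + (E[Z])² = 1.0704 + (1.64)² = 3.76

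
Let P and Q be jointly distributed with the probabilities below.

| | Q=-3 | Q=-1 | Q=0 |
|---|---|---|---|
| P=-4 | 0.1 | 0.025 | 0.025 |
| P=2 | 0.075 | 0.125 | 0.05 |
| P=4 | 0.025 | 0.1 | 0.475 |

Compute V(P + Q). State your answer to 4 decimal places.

E[P] = 2.3,  E[Q] = -0.85,  E[PQ] = -0.1
V(P) = 13 − (2.3)² = 7.71;  V(Q) = 2.05 − (-0.85)² = 1.3275
Cov(P,Q) = -0.1 − (2.3)(-0.85) = 1.855
V(P + Q) = (1)²·7.71 + (1)²·1.3275 + 2·(1)·(1)·1.855 = 12.7475

12.7475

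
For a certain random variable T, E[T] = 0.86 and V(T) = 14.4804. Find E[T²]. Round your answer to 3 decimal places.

15.220

E[T²] = V(T) + (E[T])² = 14.4804 + (0.86)² = 15.22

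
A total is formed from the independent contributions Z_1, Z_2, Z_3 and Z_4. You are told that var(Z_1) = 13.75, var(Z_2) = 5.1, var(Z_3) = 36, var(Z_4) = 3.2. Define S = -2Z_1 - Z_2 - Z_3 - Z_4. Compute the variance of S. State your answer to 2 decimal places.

By independence, var(S) = (-2)²var(Z_1) + (-1)²var(Z_2) + (-1)²var(Z_3) + (-1)²var(Z_4)
= (-2)²·13.75 + (-1)²·5.1 + (-1)²·36 + (-1)²·3.2 = 99.3

99.30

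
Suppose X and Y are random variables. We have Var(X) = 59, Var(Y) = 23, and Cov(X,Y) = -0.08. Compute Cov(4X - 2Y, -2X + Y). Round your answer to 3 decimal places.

Cov(4X - 2Y, -2X + Y) = (4)(-2)Var(X) + (-2)(1)Var(Y) + [(4)(1) + (-2)(-2)]Cov(X,Y)
= -8·59 + -2·23 + 8·-0.08 = -518.64

-518.640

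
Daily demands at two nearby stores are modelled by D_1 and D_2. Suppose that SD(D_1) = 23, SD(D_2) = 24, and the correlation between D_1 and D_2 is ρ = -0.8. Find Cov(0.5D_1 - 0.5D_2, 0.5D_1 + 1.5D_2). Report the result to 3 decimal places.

-520.550

Var(D_1) = (23)² = 529;  Var(D_2) = (24)² = 576
Cov(D_1,D_2) = ρ·SD(D_1)·SD(D_2) = -0.8·23·24 = -441.6
Cov(0.5D_1 - 0.5D_2, 0.5D_1 + 1.5D_2) = (0.5)(0.5)Var(D_1) + (-0.5)(1.5)Var(D_2) + [(0.5)(1.5) + (-0.5)(0.5)]Cov(D_1,D_2)
= 0.25·529 + -0.75·576 + 0.5·-441.6 = -520.55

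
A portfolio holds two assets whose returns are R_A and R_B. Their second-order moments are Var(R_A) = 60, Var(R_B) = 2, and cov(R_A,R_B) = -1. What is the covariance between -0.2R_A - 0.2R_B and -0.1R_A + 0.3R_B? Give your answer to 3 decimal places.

cov(-0.2R_A - 0.2R_B, -0.1R_A + 0.3R_B) = (-0.2)(-0.1)Var(R_A) + (-0.2)(0.3)Var(R_B) + [(-0.2)(0.3) + (-0.2)(-0.1)]cov(R_A,R_B)
= 0.02·60 + -0.06·2 + -0.04·-1 = 1.12

1.120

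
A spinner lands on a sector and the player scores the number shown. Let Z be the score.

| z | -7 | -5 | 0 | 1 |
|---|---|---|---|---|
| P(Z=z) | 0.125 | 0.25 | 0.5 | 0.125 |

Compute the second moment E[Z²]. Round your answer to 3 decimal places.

12.500

E[Z²] = (-7)²(0.125) + (-5)²(0.25) + (0)²(0.5) + (1)²(0.125) = 12.5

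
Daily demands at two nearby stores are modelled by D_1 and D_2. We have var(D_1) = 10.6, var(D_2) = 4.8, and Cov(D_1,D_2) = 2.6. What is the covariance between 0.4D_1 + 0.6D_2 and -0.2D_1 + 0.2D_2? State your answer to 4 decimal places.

Cov(0.4D_1 + 0.6D_2, -0.2D_1 + 0.2D_2) = (0.4)(-0.2)var(D_1) + (0.6)(0.2)var(D_2) + [(0.4)(0.2) + (0.6)(-0.2)]Cov(D_1,D_2)
= -0.08·10.6 + 0.12·4.8 + -0.04·2.6 = -0.376

-0.3760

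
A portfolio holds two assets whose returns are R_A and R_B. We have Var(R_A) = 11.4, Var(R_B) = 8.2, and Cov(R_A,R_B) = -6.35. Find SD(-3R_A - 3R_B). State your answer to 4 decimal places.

Var(-3R_A - 3R_B) = (-3)²·Var(R_A) + (-3)²·Var(R_B) + 2·(-3)·(-3)·Cov(R_A,R_B)
= 9·11.4 + 9·8.2 + 18·-6.35 = 62.1
SD(-3R_A - 3R_B) = √62.1 ≈ 7.8804

7.8804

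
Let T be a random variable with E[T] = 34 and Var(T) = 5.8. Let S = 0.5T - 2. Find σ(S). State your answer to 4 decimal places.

Var(0.5T - 2) = (0.5)²·5.8 = 1.45
σ(S) = √1.45 ≈ 1.2042

1.2042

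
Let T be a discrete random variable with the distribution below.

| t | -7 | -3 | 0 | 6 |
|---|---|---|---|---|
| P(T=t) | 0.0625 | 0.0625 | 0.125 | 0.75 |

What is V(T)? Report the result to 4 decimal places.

E[T] = (-7)(0.0625) + (-3)(0.0625) + (0)(0.125) + (6)(0.75) = 3.875
E[T²] = (-7)²(0.0625) + (-3)²(0.0625) + (0)²(0.125) + (6)²(0.75) = 30.625
V(T) = E[T²] − (E[T])² = 30.625 − (3.875)² = 15.609375

15.6094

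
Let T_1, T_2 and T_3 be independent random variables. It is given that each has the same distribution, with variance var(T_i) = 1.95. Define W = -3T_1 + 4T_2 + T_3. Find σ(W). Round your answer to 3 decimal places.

7.120

By independence, var(W) = (-3)²var(T_1) + (4)²var(T_2) + (1)²var(T_3)
= (-3)²·1.95 + (4)²·1.95 + (1)²·1.95 = 50.7
σ(W) = √50.7 ≈ 7.120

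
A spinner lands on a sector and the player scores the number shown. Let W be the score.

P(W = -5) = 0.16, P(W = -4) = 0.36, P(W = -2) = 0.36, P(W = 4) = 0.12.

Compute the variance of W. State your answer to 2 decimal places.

6.97

E[W] = (-5)(0.16) + (-4)(0.36) + (-2)(0.36) + (4)(0.12) = -2.48
E[W²] = (-5)²(0.16) + (-4)²(0.36) + (-2)²(0.36) + (4)²(0.12) = 13.12
Var(W) = E[W²] − (E[W])² = 13.12 − (-2.48)² = 6.9696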